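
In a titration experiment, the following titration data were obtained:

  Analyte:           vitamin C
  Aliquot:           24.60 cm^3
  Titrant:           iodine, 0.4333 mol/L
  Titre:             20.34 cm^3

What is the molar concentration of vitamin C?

C6H8O6 + I2 → C6H6O6 + 2 HI
n(I2) = 0.02034 L × 0.4333 mol/L = 8.813 × 10^-3 mol
n(C6H8O6) = 8.813 × 10^-3 mol (1:1 mole ratio)
[C6H8O6] = 8.813 × 10^-3 mol / 0.02460 L = 0.3583 mol/L

0.3583 mol/L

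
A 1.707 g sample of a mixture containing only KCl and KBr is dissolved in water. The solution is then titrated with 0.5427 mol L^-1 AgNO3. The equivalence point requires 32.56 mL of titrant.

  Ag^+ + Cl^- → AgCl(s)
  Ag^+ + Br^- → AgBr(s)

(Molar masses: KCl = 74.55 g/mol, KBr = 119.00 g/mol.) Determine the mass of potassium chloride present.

n(AgNO3) = 0.03256 × 0.5427 = 0.01767 mol
Let x = n(KCl), y = n(KBr).
Titrant: 1x + 1y = 0.01767;  mass: 74.55x + 119.00y = 1.707
Solving, x = 8.904 × 10^-3 mol, y = 8.767 × 10^-3 mol
mass of KCl = 8.904 × 10^-3 × 74.55 = 0.6638 g

0.6638 g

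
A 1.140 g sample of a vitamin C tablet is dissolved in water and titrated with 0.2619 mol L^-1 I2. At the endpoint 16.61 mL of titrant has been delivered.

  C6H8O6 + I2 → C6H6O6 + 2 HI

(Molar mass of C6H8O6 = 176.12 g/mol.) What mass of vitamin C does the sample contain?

0.7662 g

n(I2) = 0.01661 L × 0.2619 mol/L = 4.350 × 10^-3 mol
n(C6H8O6) = 4.350 × 10^-3 mol (1:1 ratio)
mass of C6H8O6 = 4.350 × 10^-3 × 176.12 g/mol = 0.7662 g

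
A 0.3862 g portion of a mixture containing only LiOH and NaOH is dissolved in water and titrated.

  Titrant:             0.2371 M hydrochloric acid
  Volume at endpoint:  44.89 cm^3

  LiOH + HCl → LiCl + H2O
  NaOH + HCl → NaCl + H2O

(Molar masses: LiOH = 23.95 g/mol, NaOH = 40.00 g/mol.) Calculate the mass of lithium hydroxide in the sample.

n(HCl) = 0.04489 × 0.2371 = 0.01064 mol
Let x = n(LiOH), y = n(NaOH).
Titrant: 1x + 1y = 0.01064;  mass: 23.95x + 40.00y = 0.3862
Solving, x = 2.463 × 10^-3 mol, y = 8.180 × 10^-3 mol
mass of LiOH = 2.463 × 10^-3 × 23.95 = 0.05900 g

0.05900 g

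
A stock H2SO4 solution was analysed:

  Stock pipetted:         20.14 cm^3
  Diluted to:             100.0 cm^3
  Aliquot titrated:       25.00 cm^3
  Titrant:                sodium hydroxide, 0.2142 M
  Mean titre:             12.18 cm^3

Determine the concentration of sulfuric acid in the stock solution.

0.2591 M

H2SO4 + 2 NaOH → Na2SO4 + 2 H2O
n(NaOH) = 0.01218 × 0.2142 = 2.609 × 10^-3 mol
From the 1:2 ratio, n(H2SO4) in the aliquot = 1/2 × 2.609 × 10^-3 = 1.304 × 10^-3 mol
[H2SO4]_dilute = 1.304 × 10^-3 / 0.02500 = 0.05218 mol/L
Dilution factor = 100.0 / 20.14 = 4.965
[H2SO4]_stock = 0.05218 × 4.965 = 0.2591 mol/L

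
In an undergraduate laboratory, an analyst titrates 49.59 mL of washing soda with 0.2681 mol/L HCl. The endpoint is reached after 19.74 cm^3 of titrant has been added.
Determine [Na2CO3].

0.05336 mol/L

Na2CO3 + 2 HCl → 2 NaCl + H2O + CO2
n(HCl) = 0.01974 L × 0.2681 mol/L = 5.292 × 10^-3 mol
From the 1:2 mole ratio, n(Na2CO3) = 1/2 × 5.292 × 10^-3 = 2.646 × 10^-3 mol
[Na2CO3] = 2.646 × 10^-3 mol / 0.04959 L = 0.05336 mol/L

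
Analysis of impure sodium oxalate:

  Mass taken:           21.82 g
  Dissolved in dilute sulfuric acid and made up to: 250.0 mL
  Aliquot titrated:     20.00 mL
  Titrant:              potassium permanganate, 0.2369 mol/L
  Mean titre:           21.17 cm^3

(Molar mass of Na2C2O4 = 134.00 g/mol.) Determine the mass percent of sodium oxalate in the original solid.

2 MnO4^- + 5 C2O4^2- + 16 H^+ → 2 Mn^2+ + 10 CO2 + 8 H2O
n(KMnO4) per titration = 0.02117 × 0.2369 = 5.015 × 10^-3 mol
From the 5:2 ratio, n(Na2C2O4) in each aliquot = 5/2 × 5.015 × 10^-3 = 0.01254 mol
n(Na2C2O4) in the whole flask = 0.01254 × 250.0/20.00 = 0.1567 mol
mass of Na2C2O4 = 0.1567 × 134.00 = 21.00 g
% Na2C2O4 = 21.00 / 21.82 × 100 = 96.25 %

96.25 %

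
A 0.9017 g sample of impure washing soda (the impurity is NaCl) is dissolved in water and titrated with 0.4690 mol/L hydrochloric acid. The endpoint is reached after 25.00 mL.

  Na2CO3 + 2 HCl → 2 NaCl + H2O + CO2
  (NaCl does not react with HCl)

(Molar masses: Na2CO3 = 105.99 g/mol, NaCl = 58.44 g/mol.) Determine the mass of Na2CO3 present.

n(HCl) = 0.02500 × 0.4690 = 0.01172 mol
Let x = n(Na2CO3), y = n(NaCl).
Titrant: 2x = 0.01172;  mass: 105.99x + 58.44y = 0.9017
Solving, x = 5.862 × 10^-3 mol, y = 4.797 × 10^-3 mol
mass of Na2CO3 = 5.862 × 10^-3 × 105.99 = 0.6214 g

0.6214 g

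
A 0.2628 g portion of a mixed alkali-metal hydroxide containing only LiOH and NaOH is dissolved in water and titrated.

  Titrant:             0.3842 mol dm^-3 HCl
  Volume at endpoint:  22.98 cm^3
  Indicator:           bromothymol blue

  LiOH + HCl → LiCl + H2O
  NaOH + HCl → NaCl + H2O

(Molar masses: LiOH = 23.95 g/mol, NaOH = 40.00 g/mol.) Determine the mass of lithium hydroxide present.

0.1348 g

n(HCl) = 0.02298 × 0.3842 = 8.829 × 10^-3 mol
Let x = n(LiOH), y = n(NaOH).
Titrant: 1x + 1y = 8.829 × 10^-3;  mass: 23.95x + 40.00y = 0.2628
Solving, x = 5.630 × 10^-3 mol, y = 3.199 × 10^-3 mol
mass of LiOH = 5.630 × 10^-3 × 23.95 = 0.1348 g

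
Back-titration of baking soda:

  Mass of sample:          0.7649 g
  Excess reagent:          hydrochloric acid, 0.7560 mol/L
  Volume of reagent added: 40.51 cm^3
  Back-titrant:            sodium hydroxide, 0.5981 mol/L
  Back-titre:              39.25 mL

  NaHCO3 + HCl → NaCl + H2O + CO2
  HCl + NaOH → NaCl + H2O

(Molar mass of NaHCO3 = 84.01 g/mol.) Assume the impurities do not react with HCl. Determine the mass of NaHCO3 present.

0.6007 g

n(HCl) added = 0.04051 × 0.7560 = 0.03063 mol
n(NaOH) used in back-titration = 0.03925 × 0.5981 = 0.02348 mol
n(HCl) left over = 0.02348 mol (1:1 ratio)
n(HCl) consumed by analyte = 0.03063 − 0.02348 = 7.150 × 10^-3 mol
n(NaHCO3) = 7.150 × 10^-3 mol (1:1 ratio)
mass of NaHCO3 = 7.150 × 10^-3 × 84.01 = 0.6007 g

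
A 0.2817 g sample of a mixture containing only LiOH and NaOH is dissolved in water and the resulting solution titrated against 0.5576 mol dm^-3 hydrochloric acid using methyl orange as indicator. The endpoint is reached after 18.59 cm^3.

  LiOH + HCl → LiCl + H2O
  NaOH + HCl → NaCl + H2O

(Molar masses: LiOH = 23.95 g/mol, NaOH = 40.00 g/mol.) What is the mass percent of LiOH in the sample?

n(HCl) = 0.01859 × 0.5576 = 0.01037 mol
Let x = n(LiOH), y = n(NaOH).
Titrant: 1x + 1y = 0.01037;  mass: 23.95x + 40.00y = 0.2817
Solving, x = 8.282 × 10^-3 mol, y = 2.083 × 10^-3 mol
mass of LiOH = 8.282 × 10^-3 × 23.95 = 0.1984 g
% LiOH = 0.1984 / 0.2817 × 100 = 70.42 %

70.42 %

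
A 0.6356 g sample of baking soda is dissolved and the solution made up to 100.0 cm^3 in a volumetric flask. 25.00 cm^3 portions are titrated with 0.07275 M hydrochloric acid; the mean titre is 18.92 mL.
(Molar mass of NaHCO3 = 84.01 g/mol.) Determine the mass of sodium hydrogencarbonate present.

0.4625 g

NaHCO3 + HCl → NaCl + H2O + CO2
n(HCl) per titration = 0.01892 × 0.07275 = 1.376 × 10^-3 mol
n(NaHCO3) in each aliquot = 1.376 × 10^-3 mol (1:1 ratio)
n(NaHCO3) in the whole flask = 1.376 × 10^-3 × 100.0/25.00 = 5.506 × 10^-3 mol
mass of NaHCO3 = 5.506 × 10^-3 × 84.01 = 0.4625 g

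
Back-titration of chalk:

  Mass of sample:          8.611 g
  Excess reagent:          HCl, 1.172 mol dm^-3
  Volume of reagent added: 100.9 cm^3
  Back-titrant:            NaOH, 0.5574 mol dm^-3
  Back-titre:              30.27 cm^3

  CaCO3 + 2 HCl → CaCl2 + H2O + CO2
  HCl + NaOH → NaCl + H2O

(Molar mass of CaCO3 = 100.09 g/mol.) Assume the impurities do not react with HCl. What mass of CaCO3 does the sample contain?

5.074 g

n(HCl) added = 0.1009 × 1.172 = 0.1183 mol
n(NaOH) used in back-titration = 0.03027 × 0.5574 = 0.01687 mol
n(HCl) left over = 0.01687 mol (1:1 ratio)
n(HCl) consumed by analyte = 0.1183 − 0.01687 = 0.1014 mol
From the 1:2 ratio, n(CaCO3) = 1/2 × 0.1014 = 0.05069 mol
mass of CaCO3 = 0.05069 × 100.09 = 5.074 g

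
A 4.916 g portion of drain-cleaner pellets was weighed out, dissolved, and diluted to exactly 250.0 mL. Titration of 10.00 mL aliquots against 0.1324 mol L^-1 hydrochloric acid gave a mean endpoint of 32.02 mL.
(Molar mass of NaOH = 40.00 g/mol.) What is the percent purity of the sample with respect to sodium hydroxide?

86.24 %

NaOH + HCl → NaCl + H2O
n(HCl) per titration = 0.03202 × 0.1324 = 4.239 × 10^-3 mol
n(NaOH) in each aliquot = 4.239 × 10^-3 mol (1:1 ratio)
n(NaOH) in the whole flask = 4.239 × 10^-3 × 250.0/10.00 = 0.1060 mol
mass of NaOH = 0.1060 × 40.00 = 4.239 g
% NaOH = 4.239 / 4.916 × 100 = 86.24 %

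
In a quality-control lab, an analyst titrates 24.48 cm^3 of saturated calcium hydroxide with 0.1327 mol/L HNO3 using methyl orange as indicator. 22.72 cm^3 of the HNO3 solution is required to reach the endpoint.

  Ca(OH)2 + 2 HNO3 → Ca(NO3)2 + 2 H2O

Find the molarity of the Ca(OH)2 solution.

0.06158 mol/L

n(HNO3) = 0.02272 L × 0.1327 mol/L = 3.015 × 10^-3 mol
From the 1:2 mole ratio, n(Ca(OH)2) = 1/2 × 3.015 × 10^-3 = 1.507 × 10^-3 mol
[Ca(OH)2] = 1.507 × 10^-3 mol / 0.02448 L = 0.06158 mol/L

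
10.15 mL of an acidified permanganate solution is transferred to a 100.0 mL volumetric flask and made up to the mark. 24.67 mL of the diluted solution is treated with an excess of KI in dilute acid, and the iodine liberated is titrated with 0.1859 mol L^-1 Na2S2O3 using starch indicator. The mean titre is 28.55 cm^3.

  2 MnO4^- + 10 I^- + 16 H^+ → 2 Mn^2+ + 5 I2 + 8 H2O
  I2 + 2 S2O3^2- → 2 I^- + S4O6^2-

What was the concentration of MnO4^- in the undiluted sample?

0.4239 mol/L

n(S2O3^2-) = 0.02855 × 0.1859 = 5.307 × 10^-3 mol
n(I2) = n(S2O3^2-)/2 = 2.654 × 10^-3 mol
From the 2:5 ratio, n(MnO4^-) in the aliquot = 2/5 × 2.654 × 10^-3 = 1.061 × 10^-3 mol
[MnO4^-]_dilute = 1.061 × 10^-3 / 0.02467 = 0.04303 mol/L
[MnO4^-]_original = 0.04303 × 100.0/10.15 = 0.4239 mol/L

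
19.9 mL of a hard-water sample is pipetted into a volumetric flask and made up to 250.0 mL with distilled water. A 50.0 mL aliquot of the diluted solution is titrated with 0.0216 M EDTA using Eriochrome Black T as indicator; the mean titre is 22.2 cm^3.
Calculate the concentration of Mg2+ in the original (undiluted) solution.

0.120 M

Mg^2+ + EDTA^4- → [Mg(EDTA)]^2-
n(EDTA) = 0.0222 × 0.0216 = 4.80 × 10^-4 mol
n(Mg2+) in the aliquot = 4.80 × 10^-4 mol (1:1 ratio)
[Mg2+]_dilute = 4.80 × 10^-4 / 0.0500 = 0.00959 mol/L
Dilution factor = 250.0 / 19.9 = 12.56
[Mg2+]_stock = 0.00959 × 12.56 = 0.120 mol/L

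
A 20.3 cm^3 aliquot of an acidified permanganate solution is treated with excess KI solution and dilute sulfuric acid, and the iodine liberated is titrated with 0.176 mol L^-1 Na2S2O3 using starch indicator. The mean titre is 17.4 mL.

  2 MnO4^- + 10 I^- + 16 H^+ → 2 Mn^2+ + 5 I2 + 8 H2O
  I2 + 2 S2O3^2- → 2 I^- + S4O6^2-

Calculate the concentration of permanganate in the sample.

0.0302 mol/L

n(S2O3^2-) = 0.0174 × 0.176 = 3.06 × 10^-3 mol
n(I2) = n(S2O3^2-)/2 = 1.53 × 10^-3 mol
From the 2:5 ratio, n(MnO4^-) in the aliquot = 2/5 × 1.53 × 10^-3 = 6.12 × 10^-4 mol
[MnO4^-] = 6.12 × 10^-4 / 0.0203 = 0.0302 mol/L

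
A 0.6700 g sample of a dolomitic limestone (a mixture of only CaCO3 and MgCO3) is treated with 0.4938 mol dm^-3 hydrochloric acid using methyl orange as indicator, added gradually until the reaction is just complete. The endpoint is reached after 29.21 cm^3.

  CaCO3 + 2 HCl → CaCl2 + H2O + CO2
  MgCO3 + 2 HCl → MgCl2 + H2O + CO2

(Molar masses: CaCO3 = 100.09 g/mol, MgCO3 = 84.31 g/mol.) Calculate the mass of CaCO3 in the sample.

0.3930 g

n(HCl) = 0.02921 × 0.4938 = 0.01442 mol
Let x = n(CaCO3), y = n(MgCO3).
Titrant: 2x + 2y = 0.01442;  mass: 100.09x + 84.31y = 0.6700
Solving, x = 3.927 × 10^-3 mol, y = 3.285 × 10^-3 mol
mass of CaCO3 = 3.927 × 10^-3 × 100.09 = 0.3930 g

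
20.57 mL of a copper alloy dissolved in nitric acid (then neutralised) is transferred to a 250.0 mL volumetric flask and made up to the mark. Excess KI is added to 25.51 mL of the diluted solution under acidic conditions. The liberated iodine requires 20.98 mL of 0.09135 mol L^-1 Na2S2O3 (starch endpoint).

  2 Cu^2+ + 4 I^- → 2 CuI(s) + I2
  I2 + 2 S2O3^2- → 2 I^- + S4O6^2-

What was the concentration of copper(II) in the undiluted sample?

0.9131 mol/L

n(S2O3^2-) = 0.02098 × 0.09135 = 1.917 × 10^-3 mol
n(I2) = n(S2O3^2-)/2 = 9.583 × 10^-4 mol
From the 2:1 ratio, n(Cu2+) in the aliquot = 2/1 × 9.583 × 10^-4 = 1.917 × 10^-3 mol
[Cu2+]_dilute = 1.917 × 10^-3 / 0.02551 = 0.07513 mol/L
[Cu2+]_original = 0.07513 × 250.0/20.57 = 0.9131 mol/L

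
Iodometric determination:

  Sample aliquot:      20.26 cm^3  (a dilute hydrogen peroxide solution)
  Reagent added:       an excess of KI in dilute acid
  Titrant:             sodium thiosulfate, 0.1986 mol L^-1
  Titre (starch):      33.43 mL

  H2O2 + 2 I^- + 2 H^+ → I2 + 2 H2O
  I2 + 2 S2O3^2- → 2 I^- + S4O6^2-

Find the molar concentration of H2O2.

0.1638 mol/L

n(S2O3^2-) = 0.03343 × 0.1986 = 6.639 × 10^-3 mol
n(I2) = n(S2O3^2-)/2 = 3.320 × 10^-3 mol
n(H2O2) in the aliquot = 3.320 × 10^-3 mol (1:1 ratio)
[H2O2] = 3.320 × 10^-3 / 0.02026 = 0.1638 mol/L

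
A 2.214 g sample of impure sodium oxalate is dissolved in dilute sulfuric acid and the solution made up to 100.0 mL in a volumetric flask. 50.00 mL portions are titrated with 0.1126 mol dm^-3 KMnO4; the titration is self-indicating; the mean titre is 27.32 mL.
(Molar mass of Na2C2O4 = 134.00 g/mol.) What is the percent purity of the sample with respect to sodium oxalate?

2 MnO4^- + 5 C2O4^2- + 16 H^+ → 2 Mn^2+ + 10 CO2 + 8 H2O
n(KMnO4) per titration = 0.02732 × 0.1126 = 3.076 × 10^-3 mol
From the 5:2 ratio, n(Na2C2O4) in each aliquot = 5/2 × 3.076 × 10^-3 = 7.691 × 10^-3 mol
n(Na2C2O4) in the whole flask = 7.691 × 10^-3 × 100.0/50.00 = 0.01538 mol
mass of Na2C2O4 = 0.01538 × 134.00 = 2.061 g
% Na2C2O4 = 2.061 / 2.214 × 100 = 93.09 %

93.09 %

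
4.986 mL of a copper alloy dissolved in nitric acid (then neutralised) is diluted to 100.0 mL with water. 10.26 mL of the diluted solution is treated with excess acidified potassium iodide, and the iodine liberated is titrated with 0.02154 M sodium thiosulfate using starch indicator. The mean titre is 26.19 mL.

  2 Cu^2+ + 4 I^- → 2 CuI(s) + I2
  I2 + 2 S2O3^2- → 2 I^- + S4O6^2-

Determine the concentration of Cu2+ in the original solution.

1.103 M

n(S2O3^2-) = 0.02619 × 0.02154 = 5.641 × 10^-4 mol
n(I2) = n(S2O3^2-)/2 = 2.821 × 10^-4 mol
From the 2:1 ratio, n(Cu2+) in the aliquot = 2/1 × 2.821 × 10^-4 = 5.641 × 10^-4 mol
[Cu2+]_dilute = 5.641 × 10^-4 / 0.01026 = 0.05498 mol/L
[Cu2+]_original = 0.05498 × 100.0/4.986 = 1.103 mol/L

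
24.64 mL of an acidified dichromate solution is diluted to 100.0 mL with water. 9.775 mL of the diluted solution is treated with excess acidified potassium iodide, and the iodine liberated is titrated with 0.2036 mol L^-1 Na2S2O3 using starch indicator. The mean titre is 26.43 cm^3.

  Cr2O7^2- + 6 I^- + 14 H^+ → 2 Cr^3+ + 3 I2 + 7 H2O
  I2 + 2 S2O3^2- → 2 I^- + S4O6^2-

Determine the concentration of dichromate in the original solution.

0.3724 mol/L

n(S2O3^2-) = 0.02643 × 0.2036 = 5.381 × 10^-3 mol
n(I2) = n(S2O3^2-)/2 = 2.691 × 10^-3 mol
From the 1:3 ratio, n(Cr2O7^2-) in the aliquot = 1/3 × 2.691 × 10^-3 = 8.969 × 10^-4 mol
[Cr2O7^2-]_dilute = 8.969 × 10^-4 / 0.009775 = 0.09175 mol/L
[Cr2O7^2-]_original = 0.09175 × 100.0/24.64 = 0.3724 mol/L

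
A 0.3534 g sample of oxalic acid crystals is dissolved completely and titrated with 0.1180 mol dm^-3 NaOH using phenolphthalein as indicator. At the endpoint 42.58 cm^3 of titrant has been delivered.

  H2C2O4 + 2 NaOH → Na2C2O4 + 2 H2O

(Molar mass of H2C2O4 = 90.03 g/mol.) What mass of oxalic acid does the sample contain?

n(NaOH) = 0.04258 L × 0.1180 mol/L = 5.024 × 10^-3 mol
From the 1:2 ratio, n(H2C2O4) = 1/2 × 5.024 × 10^-3 = 2.512 × 10^-3 mol
mass of H2C2O4 = 2.512 × 10^-3 × 90.03 g/mol = 0.2262 g

0.2262 g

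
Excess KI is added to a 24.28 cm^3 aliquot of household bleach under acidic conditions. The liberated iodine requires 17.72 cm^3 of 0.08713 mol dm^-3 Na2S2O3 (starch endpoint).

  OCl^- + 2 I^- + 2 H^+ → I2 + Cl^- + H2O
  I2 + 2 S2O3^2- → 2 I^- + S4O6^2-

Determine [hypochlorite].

0.03179 mol/L

n(S2O3^2-) = 0.01772 × 0.08713 = 1.544 × 10^-3 mol
n(I2) = n(S2O3^2-)/2 = 7.720 × 10^-4 mol
n(OCl^-) in the aliquot = 7.720 × 10^-4 mol (1:1 ratio)
[OCl^-] = 7.720 × 10^-4 / 0.02428 = 0.03179 mol/L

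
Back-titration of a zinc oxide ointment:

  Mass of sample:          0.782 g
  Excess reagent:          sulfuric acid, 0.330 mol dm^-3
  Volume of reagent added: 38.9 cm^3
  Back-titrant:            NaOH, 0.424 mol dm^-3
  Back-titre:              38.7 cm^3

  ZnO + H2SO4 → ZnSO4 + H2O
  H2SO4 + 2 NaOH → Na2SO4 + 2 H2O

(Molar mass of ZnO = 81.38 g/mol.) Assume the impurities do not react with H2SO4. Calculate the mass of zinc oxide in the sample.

n(H2SO4) added = 0.0389 × 0.330 = 0.0128 mol
n(NaOH) used in back-titration = 0.0387 × 0.424 = 0.0164 mol
From the 1:2 ratio, n(H2SO4) left over = 1/2 × 0.0164 = 8.20 × 10^-3 mol
n(H2SO4) consumed by analyte = 0.0128 − 8.20 × 10^-3 = 4.63 × 10^-3 mol
n(ZnO) = 4.63 × 10^-3 mol (1:1 ratio)
mass of ZnO = 4.63 × 10^-3 × 81.38 = 0.377 g

0.377 g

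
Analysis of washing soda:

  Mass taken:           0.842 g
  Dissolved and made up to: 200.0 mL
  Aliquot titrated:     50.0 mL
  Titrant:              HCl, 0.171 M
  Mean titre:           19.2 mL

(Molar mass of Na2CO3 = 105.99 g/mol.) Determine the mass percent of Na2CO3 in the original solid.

Na2CO3 + 2 HCl → 2 NaCl + H2O + CO2
n(HCl) per titration = 0.0192 × 0.171 = 3.28 × 10^-3 mol
From the 1:2 ratio, n(Na2CO3) in each aliquot = 1/2 × 3.28 × 10^-3 = 1.64 × 10^-3 mol
n(Na2CO3) in the whole flask = 1.64 × 10^-3 × 200.0/50.0 = 6.57 × 10^-3 mol
mass of Na2CO3 = 6.57 × 10^-3 × 105.99 = 0.696 g
% Na2CO3 = 0.696 / 0.842 × 100 = 82.7 %

82.7 %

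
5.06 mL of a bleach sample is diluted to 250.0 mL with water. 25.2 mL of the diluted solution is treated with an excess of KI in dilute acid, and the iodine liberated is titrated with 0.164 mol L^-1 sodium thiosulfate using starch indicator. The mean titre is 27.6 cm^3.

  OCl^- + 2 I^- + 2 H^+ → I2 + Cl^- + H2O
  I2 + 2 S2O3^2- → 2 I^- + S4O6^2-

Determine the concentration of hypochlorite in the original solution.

n(S2O3^2-) = 0.0276 × 0.164 = 4.53 × 10^-3 mol
n(I2) = n(S2O3^2-)/2 = 2.26 × 10^-3 mol
n(OCl^-) in the aliquot = 2.26 × 10^-3 mol (1:1 ratio)
[OCl^-]_dilute = 2.26 × 10^-3 / 0.0252 = 0.0898 mol/L
[OCl^-]_original = 0.0898 × 250.0/5.06 = 4.44 mol/L

4.44 mol/L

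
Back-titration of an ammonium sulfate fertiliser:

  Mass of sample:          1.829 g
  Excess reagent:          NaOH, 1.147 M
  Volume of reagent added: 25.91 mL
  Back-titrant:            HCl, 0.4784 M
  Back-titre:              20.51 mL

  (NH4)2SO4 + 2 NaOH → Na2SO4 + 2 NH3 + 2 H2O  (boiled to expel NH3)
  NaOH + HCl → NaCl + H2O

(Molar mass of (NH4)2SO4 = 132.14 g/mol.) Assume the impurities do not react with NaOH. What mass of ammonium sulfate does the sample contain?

n(NaOH) added = 0.02591 × 1.147 = 0.02972 mol
n(HCl) used in back-titration = 0.02051 × 0.4784 = 9.812 × 10^-3 mol
n(NaOH) left over = 9.812 × 10^-3 mol (1:1 ratio)
n(NaOH) consumed by analyte = 0.02972 − 9.812 × 10^-3 = 0.01991 mol
From the 1:2 ratio, n((NH4)2SO4) = 1/2 × 0.01991 = 9.953 × 10^-3 mol
mass of (NH4)2SO4 = 9.953 × 10^-3 × 132.14 = 1.315 g

1.315 g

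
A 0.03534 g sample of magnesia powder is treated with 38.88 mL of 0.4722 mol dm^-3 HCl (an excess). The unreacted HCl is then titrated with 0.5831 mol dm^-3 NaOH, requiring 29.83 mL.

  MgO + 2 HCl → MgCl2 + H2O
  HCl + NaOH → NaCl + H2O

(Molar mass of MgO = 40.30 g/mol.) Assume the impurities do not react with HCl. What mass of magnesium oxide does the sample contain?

0.01945 g

n(HCl) added = 0.03888 × 0.4722 = 0.01836 mol
n(NaOH) used in back-titration = 0.02983 × 0.5831 = 0.01739 mol
n(HCl) left over = 0.01739 mol (1:1 ratio)
n(HCl) consumed by analyte = 0.01836 − 0.01739 = 9.653 × 10^-4 mol
From the 1:2 ratio, n(MgO) = 1/2 × 9.653 × 10^-4 = 4.826 × 10^-4 mol
mass of MgO = 4.826 × 10^-4 × 40.30 = 0.01945 g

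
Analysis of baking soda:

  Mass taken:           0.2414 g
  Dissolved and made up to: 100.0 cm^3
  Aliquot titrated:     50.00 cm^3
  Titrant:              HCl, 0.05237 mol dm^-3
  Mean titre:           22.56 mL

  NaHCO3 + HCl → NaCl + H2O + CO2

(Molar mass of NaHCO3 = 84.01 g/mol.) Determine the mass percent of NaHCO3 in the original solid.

82.23 %

n(HCl) per titration = 0.02256 × 0.05237 = 1.181 × 10^-3 mol
n(NaHCO3) in each aliquot = 1.181 × 10^-3 mol (1:1 ratio)
n(NaHCO3) in the whole flask = 1.181 × 10^-3 × 100.0/50.00 = 2.363 × 10^-3 mol
mass of NaHCO3 = 2.363 × 10^-3 × 84.01 = 0.1985 g
% NaHCO3 = 0.1985 / 0.2414 × 100 = 82.23 %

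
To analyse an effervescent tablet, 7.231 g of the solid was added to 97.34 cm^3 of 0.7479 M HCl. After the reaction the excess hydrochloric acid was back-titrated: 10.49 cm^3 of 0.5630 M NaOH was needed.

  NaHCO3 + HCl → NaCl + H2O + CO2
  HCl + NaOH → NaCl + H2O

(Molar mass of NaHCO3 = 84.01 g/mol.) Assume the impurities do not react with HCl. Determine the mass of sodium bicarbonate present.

n(HCl) added = 0.09734 × 0.7479 = 0.07280 mol
n(NaOH) used in back-titration = 0.01049 × 0.5630 = 5.906 × 10^-3 mol
n(HCl) left over = 5.906 × 10^-3 mol (1:1 ratio)
n(HCl) consumed by analyte = 0.07280 − 5.906 × 10^-3 = 0.06689 mol
n(NaHCO3) = 0.06689 mol (1:1 ratio)
mass of NaHCO3 = 0.06689 × 84.01 = 5.620 g

5.620 g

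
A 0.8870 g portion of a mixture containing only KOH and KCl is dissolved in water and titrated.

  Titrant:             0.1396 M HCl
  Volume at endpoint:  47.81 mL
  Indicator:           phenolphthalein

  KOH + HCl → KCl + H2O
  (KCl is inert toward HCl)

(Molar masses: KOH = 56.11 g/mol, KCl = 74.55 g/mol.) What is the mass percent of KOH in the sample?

42.22 %

n(HCl) = 0.04781 × 0.1396 = 6.674 × 10^-3 mol
Let x = n(KOH), y = n(KCl).
Titrant: 1x = 6.674 × 10^-3;  mass: 56.11x + 74.55y = 0.8870
Solving, x = 6.674 × 10^-3 mol, y = 6.875 × 10^-3 mol
mass of KOH = 6.674 × 10^-3 × 56.11 = 0.3745 g
% KOH = 0.3745 / 0.8870 × 100 = 42.22 %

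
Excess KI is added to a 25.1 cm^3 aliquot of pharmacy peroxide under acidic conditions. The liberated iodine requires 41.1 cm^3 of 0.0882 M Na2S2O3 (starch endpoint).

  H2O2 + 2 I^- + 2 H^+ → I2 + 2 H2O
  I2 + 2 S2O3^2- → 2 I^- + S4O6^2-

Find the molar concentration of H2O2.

0.0722 M

n(S2O3^2-) = 0.0411 × 0.0882 = 3.63 × 10^-3 mol
n(I2) = n(S2O3^2-)/2 = 1.81 × 10^-3 mol
n(H2O2) in the aliquot = 1.81 × 10^-3 mol (1:1 ratio)
[H2O2] = 1.81 × 10^-3 / 0.0251 = 0.0722 mol/L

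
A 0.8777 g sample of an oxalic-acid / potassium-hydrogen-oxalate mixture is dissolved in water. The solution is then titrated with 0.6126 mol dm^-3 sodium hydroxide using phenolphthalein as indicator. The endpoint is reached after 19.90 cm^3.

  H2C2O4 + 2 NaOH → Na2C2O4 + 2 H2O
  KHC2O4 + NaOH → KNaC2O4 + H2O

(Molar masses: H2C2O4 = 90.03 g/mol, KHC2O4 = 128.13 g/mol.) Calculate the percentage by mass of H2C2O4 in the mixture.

42.23 %

n(NaOH) = 0.01990 × 0.6126 = 0.01219 mol
Let x = n(H2C2O4), y = n(KHC2O4).
Titrant: 2x + 1y = 0.01219;  mass: 90.03x + 128.13y = 0.8777
Solving, x = 4.117 × 10^-3 mol, y = 3.958 × 10^-3 mol
mass of H2C2O4 = 4.117 × 10^-3 × 90.03 = 0.3706 g
% H2C2O4 = 0.3706 / 0.8777 × 100 = 42.23 %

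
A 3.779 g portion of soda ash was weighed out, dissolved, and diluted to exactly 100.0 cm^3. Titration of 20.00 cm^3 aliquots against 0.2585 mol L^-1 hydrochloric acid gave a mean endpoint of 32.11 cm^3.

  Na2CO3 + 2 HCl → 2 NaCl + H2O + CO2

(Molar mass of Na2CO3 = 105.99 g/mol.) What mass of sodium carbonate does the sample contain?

n(HCl) per titration = 0.03211 × 0.2585 = 8.300 × 10^-3 mol
From the 1:2 ratio, n(Na2CO3) in each aliquot = 1/2 × 8.300 × 10^-3 = 4.150 × 10^-3 mol
n(Na2CO3) in the whole flask = 4.150 × 10^-3 × 100.0/20.00 = 0.02075 mol
mass of Na2CO3 = 0.02075 × 105.99 = 2.199 g

2.199 g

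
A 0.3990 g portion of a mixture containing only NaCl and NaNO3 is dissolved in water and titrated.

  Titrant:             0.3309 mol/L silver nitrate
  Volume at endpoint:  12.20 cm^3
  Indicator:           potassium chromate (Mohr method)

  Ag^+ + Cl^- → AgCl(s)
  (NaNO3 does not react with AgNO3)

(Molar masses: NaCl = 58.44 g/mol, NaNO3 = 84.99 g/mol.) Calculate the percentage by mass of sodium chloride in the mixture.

n(AgNO3) = 0.01220 × 0.3309 = 4.037 × 10^-3 mol
Let x = n(NaCl), y = n(NaNO3).
Titrant: 1x = 4.037 × 10^-3;  mass: 58.44x + 84.99y = 0.3990
Solving, x = 4.037 × 10^-3 mol, y = 1.919 × 10^-3 mol
mass of NaCl = 4.037 × 10^-3 × 58.44 = 0.2359 g
% NaCl = 0.2359 / 0.3990 × 100 = 59.13 %

59.13 %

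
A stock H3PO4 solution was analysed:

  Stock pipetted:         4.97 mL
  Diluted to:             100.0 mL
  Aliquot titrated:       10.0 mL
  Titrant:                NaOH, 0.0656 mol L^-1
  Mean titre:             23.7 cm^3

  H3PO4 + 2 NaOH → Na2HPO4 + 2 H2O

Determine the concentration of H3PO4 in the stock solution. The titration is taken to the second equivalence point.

n(NaOH) = 0.0237 × 0.0656 = 1.55 × 10^-3 mol
From the 1:2 ratio, n(H3PO4) in the aliquot = 1/2 × 1.55 × 10^-3 = 7.77 × 10^-4 mol
[H3PO4]_dilute = 7.77 × 10^-4 / 0.0100 = 0.0777 mol/L
Dilution factor = 100.0 / 4.97 = 20.12
[H3PO4]_stock = 0.0777 × 20.12 = 1.56 mol/L

1.56 mol/L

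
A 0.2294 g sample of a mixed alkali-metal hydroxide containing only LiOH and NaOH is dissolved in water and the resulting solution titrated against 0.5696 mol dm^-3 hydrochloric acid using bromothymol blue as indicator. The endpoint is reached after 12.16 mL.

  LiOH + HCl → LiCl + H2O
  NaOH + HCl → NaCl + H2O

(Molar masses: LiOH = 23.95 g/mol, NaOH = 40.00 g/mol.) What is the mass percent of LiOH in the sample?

31.00 %

n(HCl) = 0.01216 × 0.5696 = 6.926 × 10^-3 mol
Let x = n(LiOH), y = n(NaOH).
Titrant: 1x + 1y = 6.926 × 10^-3;  mass: 23.95x + 40.00y = 0.2294
Solving, x = 2.969 × 10^-3 mol, y = 3.957 × 10^-3 mol
mass of LiOH = 2.969 × 10^-3 × 23.95 = 0.07111 g
% LiOH = 0.07111 / 0.2294 × 100 = 31.00 %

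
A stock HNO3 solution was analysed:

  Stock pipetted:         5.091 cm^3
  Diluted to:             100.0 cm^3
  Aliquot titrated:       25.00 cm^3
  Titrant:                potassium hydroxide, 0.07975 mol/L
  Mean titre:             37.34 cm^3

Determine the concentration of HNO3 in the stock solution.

HNO3 + KOH → KNO3 + H2O
n(KOH) = 0.03734 × 0.07975 = 2.978 × 10^-3 mol
n(HNO3) in the aliquot = 2.978 × 10^-3 mol (1:1 ratio)
[HNO3]_dilute = 2.978 × 10^-3 / 0.02500 = 0.1191 mol/L
Dilution factor = 100.0 / 5.091 = 19.64
[HNO3]_stock = 0.1191 × 19.64 = 2.340 mol/L

2.340 mol/L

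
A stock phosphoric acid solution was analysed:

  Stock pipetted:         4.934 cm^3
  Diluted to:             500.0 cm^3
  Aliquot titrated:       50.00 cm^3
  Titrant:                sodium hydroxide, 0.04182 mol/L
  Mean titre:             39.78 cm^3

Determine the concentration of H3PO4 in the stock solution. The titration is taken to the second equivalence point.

1.686 mol/L

H3PO4 + 2 NaOH → Na2HPO4 + 2 H2O
n(NaOH) = 0.03978 × 0.04182 = 1.664 × 10^-3 mol
From the 1:2 ratio, n(H3PO4) in the aliquot = 1/2 × 1.664 × 10^-3 = 8.318 × 10^-4 mol
[H3PO4]_dilute = 8.318 × 10^-4 / 0.05000 = 0.01664 mol/L
Dilution factor = 500.0 / 4.934 = 101.3
[H3PO4]_stock = 0.01664 × 101.3 = 1.686 mol/L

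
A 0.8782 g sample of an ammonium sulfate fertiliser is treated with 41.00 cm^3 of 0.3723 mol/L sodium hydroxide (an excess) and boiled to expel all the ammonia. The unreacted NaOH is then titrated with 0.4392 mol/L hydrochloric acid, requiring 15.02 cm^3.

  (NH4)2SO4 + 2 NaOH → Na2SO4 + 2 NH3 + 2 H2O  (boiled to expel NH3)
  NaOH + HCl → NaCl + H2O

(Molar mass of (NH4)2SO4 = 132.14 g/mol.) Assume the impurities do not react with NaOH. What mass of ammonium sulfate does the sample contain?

0.5727 g

n(NaOH) added = 0.04100 × 0.3723 = 0.01526 mol
n(HCl) used in back-titration = 0.01502 × 0.4392 = 6.597 × 10^-3 mol
n(NaOH) left over = 6.597 × 10^-3 mol (1:1 ratio)
n(NaOH) consumed by analyte = 0.01526 − 6.597 × 10^-3 = 8.668 × 10^-3 mol
From the 1:2 ratio, n((NH4)2SO4) = 1/2 × 8.668 × 10^-3 = 4.334 × 10^-3 mol
mass of (NH4)2SO4 = 4.334 × 10^-3 × 132.14 = 0.5727 g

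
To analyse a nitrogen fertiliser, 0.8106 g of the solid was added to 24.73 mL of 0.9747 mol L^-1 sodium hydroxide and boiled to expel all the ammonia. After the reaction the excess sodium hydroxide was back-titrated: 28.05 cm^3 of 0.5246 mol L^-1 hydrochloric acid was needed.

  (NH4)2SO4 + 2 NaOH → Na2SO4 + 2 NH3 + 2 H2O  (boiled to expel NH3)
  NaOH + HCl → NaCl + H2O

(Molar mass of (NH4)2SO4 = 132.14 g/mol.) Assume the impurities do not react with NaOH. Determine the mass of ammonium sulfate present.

0.6204 g

n(NaOH) added = 0.02473 × 0.9747 = 0.02410 mol
n(HCl) used in back-titration = 0.02805 × 0.5246 = 0.01472 mol
n(NaOH) left over = 0.01472 mol (1:1 ratio)
n(NaOH) consumed by analyte = 0.02410 − 0.01472 = 9.389 × 10^-3 mol
From the 1:2 ratio, n((NH4)2SO4) = 1/2 × 9.389 × 10^-3 = 4.695 × 10^-3 mol
mass of (NH4)2SO4 = 4.695 × 10^-3 × 132.14 = 0.6204 g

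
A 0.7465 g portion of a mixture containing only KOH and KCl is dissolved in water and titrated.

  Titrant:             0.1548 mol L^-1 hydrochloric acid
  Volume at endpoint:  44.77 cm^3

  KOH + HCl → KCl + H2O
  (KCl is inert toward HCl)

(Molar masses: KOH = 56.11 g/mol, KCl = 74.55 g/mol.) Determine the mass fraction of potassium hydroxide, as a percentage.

52.09 %

n(HCl) = 0.04477 × 0.1548 = 6.930 × 10^-3 mol
Let x = n(KOH), y = n(KCl).
Titrant: 1x = 6.930 × 10^-3;  mass: 56.11x + 74.55y = 0.7465
Solving, x = 6.930 × 10^-3 mol, y = 4.797 × 10^-3 mol
mass of KOH = 6.930 × 10^-3 × 56.11 = 0.3889 g
% KOH = 0.3889 / 0.7465 × 100 = 52.09 %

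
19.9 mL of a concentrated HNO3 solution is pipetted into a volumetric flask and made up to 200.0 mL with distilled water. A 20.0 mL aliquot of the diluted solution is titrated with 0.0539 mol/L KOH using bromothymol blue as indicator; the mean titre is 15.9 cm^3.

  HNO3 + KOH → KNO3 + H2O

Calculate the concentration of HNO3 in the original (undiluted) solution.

0.431 mol/L

n(KOH) = 0.0159 × 0.0539 = 8.57 × 10^-4 mol
n(HNO3) in the aliquot = 8.57 × 10^-4 mol (1:1 ratio)
[HNO3]_dilute = 8.57 × 10^-4 / 0.0200 = 0.0429 mol/L
Dilution factor = 200.0 / 19.9 = 10.05
[HNO3]_stock = 0.0429 × 10.05 = 0.431 mol/L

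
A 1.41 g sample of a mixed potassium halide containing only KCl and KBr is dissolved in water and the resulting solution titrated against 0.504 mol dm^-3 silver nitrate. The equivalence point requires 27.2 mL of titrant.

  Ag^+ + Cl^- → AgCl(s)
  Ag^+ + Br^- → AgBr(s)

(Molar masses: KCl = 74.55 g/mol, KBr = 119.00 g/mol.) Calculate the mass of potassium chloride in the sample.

n(AgNO3) = 0.0272 × 0.504 = 0.0137 mol
Let x = n(KCl), y = n(KBr).
Titrant: 1x + 1y = 0.0137;  mass: 74.55x + 119.00y = 1.41
Solving, x = 4.98 × 10^-3 mol, y = 8.73 × 10^-3 mol
mass of KCl = 4.98 × 10^-3 × 74.55 = 0.371 g

0.371 g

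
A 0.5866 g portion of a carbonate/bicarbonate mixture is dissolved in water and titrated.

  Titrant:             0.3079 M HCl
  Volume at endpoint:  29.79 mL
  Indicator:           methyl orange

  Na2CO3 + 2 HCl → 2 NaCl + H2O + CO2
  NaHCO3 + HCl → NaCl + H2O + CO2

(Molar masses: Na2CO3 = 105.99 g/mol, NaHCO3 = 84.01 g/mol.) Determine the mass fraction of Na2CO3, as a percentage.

53.59 %

n(HCl) = 0.02979 × 0.3079 = 9.172 × 10^-3 mol
Let x = n(Na2CO3), y = n(NaHCO3).
Titrant: 2x + 1y = 9.172 × 10^-3;  mass: 105.99x + 84.01y = 0.5866
Solving, x = 2.966 × 10^-3 mol, y = 3.241 × 10^-3 mol
mass of Na2CO3 = 2.966 × 10^-3 × 105.99 = 0.3143 g
% Na2CO3 = 0.3143 / 0.5866 × 100 = 53.59 %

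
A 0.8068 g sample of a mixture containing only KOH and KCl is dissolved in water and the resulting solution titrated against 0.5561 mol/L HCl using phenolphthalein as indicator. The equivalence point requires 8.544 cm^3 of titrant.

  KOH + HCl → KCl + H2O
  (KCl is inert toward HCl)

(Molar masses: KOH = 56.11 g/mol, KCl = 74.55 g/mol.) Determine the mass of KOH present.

0.2666 g

n(HCl) = 0.008544 × 0.5561 = 4.751 × 10^-3 mol
Let x = n(KOH), y = n(KCl).
Titrant: 1x = 4.751 × 10^-3;  mass: 56.11x + 74.55y = 0.8068
Solving, x = 4.751 × 10^-3 mol, y = 7.246 × 10^-3 mol
mass of KOH = 4.751 × 10^-3 × 56.11 = 0.2666 g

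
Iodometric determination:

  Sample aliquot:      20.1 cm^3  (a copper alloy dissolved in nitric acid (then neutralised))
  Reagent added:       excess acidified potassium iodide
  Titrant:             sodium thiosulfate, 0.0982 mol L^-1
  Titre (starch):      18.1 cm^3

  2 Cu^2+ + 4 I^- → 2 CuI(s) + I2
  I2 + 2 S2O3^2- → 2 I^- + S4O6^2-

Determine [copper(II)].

n(S2O3^2-) = 0.0181 × 0.0982 = 1.78 × 10^-3 mol
n(I2) = n(S2O3^2-)/2 = 8.89 × 10^-4 mol
From the 2:1 ratio, n(Cu2+) in the aliquot = 2/1 × 8.89 × 10^-4 = 1.78 × 10^-3 mol
[Cu2+] = 1.78 × 10^-3 / 0.0201 = 0.0884 mol/L

0.0884 mol/L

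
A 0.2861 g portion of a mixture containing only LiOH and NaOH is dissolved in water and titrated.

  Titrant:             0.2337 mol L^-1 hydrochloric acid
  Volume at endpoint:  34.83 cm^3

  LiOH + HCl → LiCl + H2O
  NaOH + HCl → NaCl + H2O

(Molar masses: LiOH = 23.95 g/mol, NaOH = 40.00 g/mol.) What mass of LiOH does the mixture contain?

n(HCl) = 0.03483 × 0.2337 = 8.140 × 10^-3 mol
Let x = n(LiOH), y = n(NaOH).
Titrant: 1x + 1y = 8.140 × 10^-3;  mass: 23.95x + 40.00y = 0.2861
Solving, x = 2.460 × 10^-3 mol, y = 5.679 × 10^-3 mol
mass of LiOH = 2.460 × 10^-3 × 23.95 = 0.05893 g

0.05893 g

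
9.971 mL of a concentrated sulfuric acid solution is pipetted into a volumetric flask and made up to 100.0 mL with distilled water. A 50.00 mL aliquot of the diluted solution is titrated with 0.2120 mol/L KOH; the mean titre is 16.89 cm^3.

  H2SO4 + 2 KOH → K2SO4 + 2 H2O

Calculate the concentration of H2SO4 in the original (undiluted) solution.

n(KOH) = 0.01689 × 0.2120 = 3.581 × 10^-3 mol
From the 1:2 ratio, n(H2SO4) in the aliquot = 1/2 × 3.581 × 10^-3 = 1.790 × 10^-3 mol
[H2SO4]_dilute = 1.790 × 10^-3 / 0.05000 = 0.03581 mol/L
Dilution factor = 100.0 / 9.971 = 10.03
[H2SO4]_stock = 0.03581 × 10.03 = 0.3591 mol/L

0.3591 mol/L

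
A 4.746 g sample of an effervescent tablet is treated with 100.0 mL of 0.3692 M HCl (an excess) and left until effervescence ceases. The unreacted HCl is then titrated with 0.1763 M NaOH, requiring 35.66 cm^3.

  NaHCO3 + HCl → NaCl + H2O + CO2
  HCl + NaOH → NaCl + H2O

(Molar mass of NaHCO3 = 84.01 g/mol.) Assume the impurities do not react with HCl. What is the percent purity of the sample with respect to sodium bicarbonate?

n(HCl) added = 0.1000 × 0.3692 = 0.03692 mol
n(NaOH) used in back-titration = 0.03566 × 0.1763 = 6.287 × 10^-3 mol
n(HCl) left over = 6.287 × 10^-3 mol (1:1 ratio)
n(HCl) consumed by analyte = 0.03692 − 6.287 × 10^-3 = 0.03063 mol
n(NaHCO3) = 0.03063 mol (1:1 ratio)
mass of NaHCO3 = 0.03063 × 84.01 = 2.573 g
% NaHCO3 = 2.573 / 4.746 × 100 = 54.22 %

54.22 %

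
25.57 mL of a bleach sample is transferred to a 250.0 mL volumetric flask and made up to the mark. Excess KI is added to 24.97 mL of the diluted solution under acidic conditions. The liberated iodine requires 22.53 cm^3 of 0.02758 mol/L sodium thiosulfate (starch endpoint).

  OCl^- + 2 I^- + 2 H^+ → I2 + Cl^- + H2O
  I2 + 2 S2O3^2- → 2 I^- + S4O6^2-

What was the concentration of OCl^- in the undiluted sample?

n(S2O3^2-) = 0.02253 × 0.02758 = 6.214 × 10^-4 mol
n(I2) = n(S2O3^2-)/2 = 3.107 × 10^-4 mol
n(OCl^-) in the aliquot = 3.107 × 10^-4 mol (1:1 ratio)
[OCl^-]_dilute = 3.107 × 10^-4 / 0.02497 = 0.01244 mol/L
[OCl^-]_original = 0.01244 × 250.0/25.57 = 0.1217 mol/L

0.1217 mol/L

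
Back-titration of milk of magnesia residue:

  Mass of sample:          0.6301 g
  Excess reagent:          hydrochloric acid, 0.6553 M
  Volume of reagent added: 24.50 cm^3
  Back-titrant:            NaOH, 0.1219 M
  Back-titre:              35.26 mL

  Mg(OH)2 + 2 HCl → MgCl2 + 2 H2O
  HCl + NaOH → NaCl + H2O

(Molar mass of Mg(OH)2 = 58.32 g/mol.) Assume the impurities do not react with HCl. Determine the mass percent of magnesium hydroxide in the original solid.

n(HCl) added = 0.02450 × 0.6553 = 0.01605 mol
n(NaOH) used in back-titration = 0.03526 × 0.1219 = 4.298 × 10^-3 mol
n(HCl) left over = 4.298 × 10^-3 mol (1:1 ratio)
n(HCl) consumed by analyte = 0.01605 − 4.298 × 10^-3 = 0.01176 mol
From the 1:2 ratio, n(Mg(OH)2) = 1/2 × 0.01176 = 5.878 × 10^-3 mol
mass of Mg(OH)2 = 5.878 × 10^-3 × 58.32 = 0.3428 g
% Mg(OH)2 = 0.3428 / 0.6301 × 100 = 54.41 %

54.41 %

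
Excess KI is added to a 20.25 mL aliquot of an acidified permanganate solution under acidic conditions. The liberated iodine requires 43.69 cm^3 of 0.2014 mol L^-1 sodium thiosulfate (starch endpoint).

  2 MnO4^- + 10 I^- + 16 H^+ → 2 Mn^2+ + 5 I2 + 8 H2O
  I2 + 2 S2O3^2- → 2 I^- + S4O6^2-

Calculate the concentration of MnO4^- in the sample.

0.08691 mol/L

n(S2O3^2-) = 0.04369 × 0.2014 = 8.799 × 10^-3 mol
n(I2) = n(S2O3^2-)/2 = 4.400 × 10^-3 mol
From the 2:5 ratio, n(MnO4^-) in the aliquot = 2/5 × 4.400 × 10^-3 = 1.760 × 10^-3 mol
[MnO4^-] = 1.760 × 10^-3 / 0.02025 = 0.08691 mol/L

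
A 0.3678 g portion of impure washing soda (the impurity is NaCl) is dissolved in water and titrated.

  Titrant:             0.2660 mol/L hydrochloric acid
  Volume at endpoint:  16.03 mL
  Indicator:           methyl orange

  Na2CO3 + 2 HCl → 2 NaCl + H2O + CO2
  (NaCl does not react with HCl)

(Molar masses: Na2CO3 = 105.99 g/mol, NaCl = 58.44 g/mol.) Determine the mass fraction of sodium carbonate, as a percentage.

61.44 %

n(HCl) = 0.01603 × 0.2660 = 4.264 × 10^-3 mol
Let x = n(Na2CO3), y = n(NaCl).
Titrant: 2x = 4.264 × 10^-3;  mass: 105.99x + 58.44y = 0.3678
Solving, x = 2.132 × 10^-3 mol, y = 2.427 × 10^-3 mol
mass of Na2CO3 = 2.132 × 10^-3 × 105.99 = 0.2260 g
% Na2CO3 = 0.2260 / 0.3678 × 100 = 61.44 %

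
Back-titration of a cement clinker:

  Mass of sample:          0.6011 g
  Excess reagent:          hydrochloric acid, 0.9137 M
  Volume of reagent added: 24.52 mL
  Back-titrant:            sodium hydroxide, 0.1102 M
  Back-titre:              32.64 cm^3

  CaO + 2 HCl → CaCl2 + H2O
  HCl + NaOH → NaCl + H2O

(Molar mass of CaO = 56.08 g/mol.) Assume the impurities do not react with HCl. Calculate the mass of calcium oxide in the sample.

n(HCl) added = 0.02452 × 0.9137 = 0.02240 mol
n(NaOH) used in back-titration = 0.03264 × 0.1102 = 3.597 × 10^-3 mol
n(HCl) left over = 3.597 × 10^-3 mol (1:1 ratio)
n(HCl) consumed by analyte = 0.02240 − 3.597 × 10^-3 = 0.01881 mol
From the 1:2 ratio, n(CaO) = 1/2 × 0.01881 = 9.403 × 10^-3 mol
mass of CaO = 9.403 × 10^-3 × 56.08 = 0.5273 g

0.5273 g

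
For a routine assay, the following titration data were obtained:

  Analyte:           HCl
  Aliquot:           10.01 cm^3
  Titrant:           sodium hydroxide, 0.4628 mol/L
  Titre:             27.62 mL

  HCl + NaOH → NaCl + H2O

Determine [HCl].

n(NaOH) = 0.02762 L × 0.4628 mol/L = 0.01278 mol
n(HCl) = 0.01278 mol (1:1 mole ratio)
[HCl] = 0.01278 mol / 0.01001 L = 1.277 mol/L

1.277 mol/L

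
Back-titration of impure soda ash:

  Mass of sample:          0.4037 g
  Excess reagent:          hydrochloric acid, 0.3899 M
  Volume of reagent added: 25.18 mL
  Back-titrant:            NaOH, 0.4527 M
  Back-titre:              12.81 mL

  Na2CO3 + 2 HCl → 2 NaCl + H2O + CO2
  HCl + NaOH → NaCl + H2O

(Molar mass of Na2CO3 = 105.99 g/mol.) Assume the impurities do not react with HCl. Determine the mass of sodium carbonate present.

n(HCl) added = 0.02518 × 0.3899 = 9.818 × 10^-3 mol
n(NaOH) used in back-titration = 0.01281 × 0.4527 = 5.799 × 10^-3 mol
n(HCl) left over = 5.799 × 10^-3 mol (1:1 ratio)
n(HCl) consumed by analyte = 9.818 × 10^-3 − 5.799 × 10^-3 = 4.019 × 10^-3 mol
From the 1:2 ratio, n(Na2CO3) = 1/2 × 4.019 × 10^-3 = 2.009 × 10^-3 mol
mass of Na2CO3 = 2.009 × 10^-3 × 105.99 = 0.2130 g

0.2130 g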